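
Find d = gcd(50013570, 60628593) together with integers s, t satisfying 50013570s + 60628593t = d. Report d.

3

Euclidean algorithm:
60628593 = 1·50013570 + 10615023
50013570 = 4·10615023 + 7553478
10615023 = 1·7553478 + 3061545
7553478 = 2·3061545 + 1430388
3061545 = 2·1430388 + 200769
1430388 = 7·200769 + 25005
200769 = 8·25005 + 729
25005 = 34·729 + 219
729 = 3·219 + 72
219 = 3·72 + 3
72 = 24·3 + 0
gcd(50013570, 60628593) = 3.
Back-substituting:
3 = 219 − 3·72
3 = −3·729 + 10·219
3 = 10·25005 − 343·729
3 = −343·200769 + 2754·25005
3 = 2754·1430388 − 19621·200769
3 = −19621·3061545 + 41996·1430388
3 = 41996·7553478 − 103613·3061545
3 = −103613·10615023 + 145609·7553478
3 = 145609·50013570 − 686049·10615023
3 = −686049·60628593 + 831658·50013570
So 3 = (-686049)·60628593 + (831658)·50013570.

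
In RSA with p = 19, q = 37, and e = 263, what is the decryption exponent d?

239

φ(n) = (p−1)(q−1) = 18·36 = 648.
Need d with 263·d ≡ 1 (mod 648). Apply the extended Euclidean algorithm:
648 = 2·263 + 122
263 = 2·122 + 19
122 = 6·19 + 8
19 = 2·8 + 3
8 = 2·3 + 2
3 = 1·2 + 1
2 = 2·1 + 0
Back-substitute:
1 = 3 − 2
1 = −8 + 3·3
1 = 3·19 − 7·8
1 = −7·122 + 45·19
1 = 45·263 − 97·122
1 = −97·648 + 239·263
So 263·239 ≡ 1 (mod 648), hence d = 239.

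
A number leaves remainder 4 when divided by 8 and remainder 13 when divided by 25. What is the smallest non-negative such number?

188

Write x = 4 + 8·k. Then 8·k ≡ 13 − 4 ≡ 9 (mod 25).
Need 8⁻¹ mod 25. Extended Euclid on (25, 8):
25 = 3·8 + 1
8 = 8·1 + 0
Back-substitute:
1 = 25 − 3·8
8⁻¹ ≡ 22 (mod 25), so k ≡ 22·9 ≡ 23 (mod 25).
x = 4 + 8·23 = 188.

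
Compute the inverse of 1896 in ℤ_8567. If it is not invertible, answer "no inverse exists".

Apply the Euclidean algorithm to 8567 and 1896:
8567 = 4*1896 + 983
1896 = 1*983 + 913
983 = 1*913 + 70
913 = 13*70 + 3
70 = 23*3 + 1
3 = 3*1 + 0
The gcd is 1. Working backward:
1 = 70 − 23·3
1 = −23·913 + 300·70
1 = 300·983 − 323·913
1 = −323·1896 + 623·983
1 = 623·8567 − 2815·1896
So 1896·(-2815) ≡ 1 (mod 8567), and -2815 ≡ 5752 (mod 8567).

5752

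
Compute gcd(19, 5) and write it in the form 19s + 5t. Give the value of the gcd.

Repeated division:
19 = 3*5 + 4
5 = 1*4 + 1
4 = 4*1 + 0
gcd(19, 5) = 1.
Back-substituting:
1 = 5 − 4
1 = −19 + 4·5
So 1 = (-1)·19 + (4)·5.

1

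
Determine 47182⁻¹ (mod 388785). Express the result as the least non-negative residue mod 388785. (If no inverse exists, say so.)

292318

Run Euclid on (388785, 47182):
388785 = 8*47182 + 11329
47182 = 4*11329 + 1866
11329 = 6*1866 + 133
1866 = 14*133 + 4
133 = 33*4 + 1
4 = 4*1 + 0
gcd = 1, so the inverse exists. Back-substitute:
1 = 133 − 33·4
1 = −33·1866 + 463·133
1 = 463·11329 − 2811·1866
1 = −2811·47182 + 11707·11329
1 = 11707·388785 − 96467·47182
Thus 47182·(-96467) ≡ 1 (mod 388785); reducing, -96467 mod 388785 = 292318.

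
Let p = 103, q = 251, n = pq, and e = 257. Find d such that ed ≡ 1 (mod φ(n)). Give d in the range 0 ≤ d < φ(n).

893

φ(n) = (p−1)(q−1) = 102·250 = 25500.
Need d with 257·d ≡ 1 (mod 25500). Apply the extended Euclidean algorithm:
25500 = 99*257 + 57
257 = 4*57 + 29
57 = 1*29 + 28
29 = 1*28 + 1
28 = 28*1 + 0
Back-substitute:
1 = 29 − 28
1 = −57 + 2·29
1 = 2·257 − 9·57
1 = −9·25500 + 893·257
So 257·893 ≡ 1 (mod 25500), hence d = 893.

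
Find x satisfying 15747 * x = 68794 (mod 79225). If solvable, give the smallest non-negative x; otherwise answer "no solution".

First find gcd(15747, 79225):
79225 = 5×15747 + 490
15747 = 32×490 + 67
490 = 7×67 + 21
67 = 3×21 + 4
21 = 5×4 + 1
4 = 4×1 + 0
gcd = 1, so a unique solution mod 79225 exists.
Back-substitute for the Bézout coefficients:
1 = 21 − 5·4
1 = −5·67 + 16·21
1 = 16·490 − 117·67
1 = −117·15747 + 3760·490
1 = 3760·79225 − 18917·15747
So 15747·(-18917) ≡ 1 (mod 79225), giving 15747⁻¹ ≡ 60308.
x ≡ 15747⁻¹·68794 ≡ 60308·68794 ≡ 52977 (mod 79225).

52977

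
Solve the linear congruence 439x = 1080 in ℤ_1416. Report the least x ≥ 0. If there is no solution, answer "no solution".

96

First find gcd(439, 1416):
1416 = 3×439 + 99
439 = 4×99 + 43
99 = 2×43 + 13
43 = 3×13 + 4
13 = 3×4 + 1
4 = 4×1 + 0
gcd = 1, so a unique solution mod 1416 exists.
Back-substitute for the Bézout coefficients:
1 = 13 − 3·4
1 = −3·43 + 10·13
1 = 10·99 − 23·43
1 = −23·439 + 102·99
1 = 102·1416 − 329·439
So 439·(-329) ≡ 1 (mod 1416), giving 439⁻¹ ≡ 1087.
x ≡ 439⁻¹·1080 ≡ 1087·1080 ≡ 96 (mod 1416).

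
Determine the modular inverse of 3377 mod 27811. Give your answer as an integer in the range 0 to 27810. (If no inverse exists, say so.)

3953

Run Euclid on (27811, 3377):
27811 = 8·3377 + 795
3377 = 4·795 + 197
795 = 4·197 + 7
197 = 28·7 + 1
7 = 7·1 + 0
gcd = 1, so the inverse exists. Back-substitute:
1 = 197 − 28·7
1 = −28·795 + 113·197
1 = 113·3377 − 480·795
1 = −480·27811 + 3953·3377
So 3377·3953 ≡ 1 (mod 27811).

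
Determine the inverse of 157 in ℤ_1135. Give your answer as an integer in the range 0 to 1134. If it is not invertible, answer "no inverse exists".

Extended Euclidean algorithm:
1135 = 7*157 + 36
157 = 4*36 + 13
36 = 2*13 + 10
13 = 1*10 + 3
10 = 3*3 + 1
3 = 3*1 + 0
Since gcd(157, 1135) = 1, back-substitute to write 1 as a combination:
1 = 10 − 3·3
1 = −3·13 + 4·10
1 = 4·36 − 11·13
1 = −11·157 + 48·36
1 = 48·1135 − 347·157
Hence 157⁻¹ ≡ -347 ≡ 788 (mod 1135).

788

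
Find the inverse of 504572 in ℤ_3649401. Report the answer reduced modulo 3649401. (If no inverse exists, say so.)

Extended Euclidean algorithm:
3649401 = 7*504572 + 117397
504572 = 4*117397 + 34984
117397 = 3*34984 + 12445
34984 = 2*12445 + 10094
12445 = 1*10094 + 2351
10094 = 4*2351 + 690
2351 = 3*690 + 281
690 = 2*281 + 128
281 = 2*128 + 25
128 = 5*25 + 3
25 = 8*3 + 1
3 = 3*1 + 0
gcd = 1, so the inverse exists. Back-substitute:
1 = 25 − 8·3
1 = −8·128 + 41·25
1 = 41·281 − 90·128
1 = −90·690 + 221·281
1 = 221·2351 − 753·690
1 = −753·10094 + 3233·2351
1 = 3233·12445 − 3986·10094
1 = −3986·34984 + 11205·12445
1 = 11205·117397 − 37601·34984
1 = −37601·504572 + 161609·117397
1 = 161609·3649401 − 1168864·504572
Thus 504572·(-1168864) ≡ 1 (mod 3649401); reducing, -1168864 mod 3649401 = 2480537.

2480537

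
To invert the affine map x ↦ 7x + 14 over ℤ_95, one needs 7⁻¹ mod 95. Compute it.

68

Run Euclid on (95, 7):
95 = 13·7 + 4
7 = 1·4 + 3
4 = 1·3 + 1
3 = 3·1 + 0
Since gcd(7, 95) = 1, back-substitute to write 1 as a combination:
1 = 4 − 3
1 = −7 + 2·4
1 = 2·95 − 27·7
Hence 7⁻¹ ≡ -27 ≡ 68 (mod 95).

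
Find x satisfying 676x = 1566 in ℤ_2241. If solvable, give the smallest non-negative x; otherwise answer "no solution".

First find gcd(676, 2241):
2241 = 3·676 + 213
676 = 3·213 + 37
213 = 5·37 + 28
37 = 1·28 + 9
28 = 3·9 + 1
9 = 9·1 + 0
gcd = 1, so a unique solution mod 2241 exists.
Back-substitute for the Bézout coefficients:
1 = 28 − 3·9
1 = −3·37 + 4·28
1 = 4·213 − 23·37
1 = −23·676 + 73·213
1 = 73·2241 − 242·676
So 676·(-242) ≡ 1 (mod 2241), giving 676⁻¹ ≡ 1999.
x ≡ 676⁻¹·1566 ≡ 1999·1566 ≡ 1998 (mod 2241).

1998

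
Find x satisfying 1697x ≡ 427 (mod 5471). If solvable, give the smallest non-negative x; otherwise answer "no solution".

First find gcd(1697, 5471):
5471 = 3×1697 + 380
1697 = 4×380 + 177
380 = 2×177 + 26
177 = 6×26 + 21
26 = 1×21 + 5
21 = 4×5 + 1
5 = 5×1 + 0
gcd = 1, so a unique solution mod 5471 exists.
Back-substitute for the Bézout coefficients:
1 = 21 − 4·5
1 = −4·26 + 5·21
1 = 5·177 − 34·26
1 = −34·380 + 73·177
1 = 73·1697 − 326·380
1 = −326·5471 + 1051·1697
So 1697·(1051) ≡ 1 (mod 5471), giving 1697⁻¹ ≡ 1051.
x ≡ 1697⁻¹·427 ≡ 1051·427 ≡ 155 (mod 5471).

155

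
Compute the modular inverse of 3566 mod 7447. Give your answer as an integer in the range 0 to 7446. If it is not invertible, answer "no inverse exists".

Run Euclid on (7447, 3566):
7447 = 2*3566 + 315
3566 = 11*315 + 101
315 = 3*101 + 12
101 = 8*12 + 5
12 = 2*5 + 2
5 = 2*2 + 1
2 = 2*1 + 0
The gcd is 1. Working backward:
1 = 5 − 2·2
1 = −2·12 + 5·5
1 = 5·101 − 42·12
1 = −42·315 + 131·101
1 = 131·3566 − 1483·315
1 = −1483·7447 + 3097·3566
So 3566·3097 ≡ 1 (mod 7447).

3097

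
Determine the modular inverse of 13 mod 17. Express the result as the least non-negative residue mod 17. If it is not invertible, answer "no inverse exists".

4

Extended Euclidean algorithm:
17 = 1*13 + 4
13 = 3*4 + 1
4 = 4*1 + 0
Since gcd(13, 17) = 1, back-substitute to write 1 as a combination:
1 = 13 − 3·4
1 = −3·17 + 4·13
So 13·4 ≡ 1 (mod 17).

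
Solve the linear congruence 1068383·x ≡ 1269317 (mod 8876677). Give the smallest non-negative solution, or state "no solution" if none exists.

First find gcd(1068383, 8876677):
8876677 = 8×1068383 + 329613
1068383 = 3×329613 + 79544
329613 = 4×79544 + 11437
79544 = 6×11437 + 10922
11437 = 1×10922 + 515
10922 = 21×515 + 107
515 = 4×107 + 87
107 = 1×87 + 20
87 = 4×20 + 7
20 = 2×7 + 6
7 = 1×6 + 1
6 = 6×1 + 0
gcd = 1, so a unique solution mod 8876677 exists.
Back-substitute for the Bézout coefficients:
1 = 7 − 6
1 = −20 + 3·7
1 = 3·87 − 13·20
1 = −13·107 + 16·87
1 = 16·515 − 77·107
1 = −77·10922 + 1633·515
1 = 1633·11437 − 1710·10922
1 = −1710·79544 + 11893·11437
1 = 11893·329613 − 49282·79544
1 = −49282·1068383 + 159739·329613
1 = 159739·8876677 − 1327194·1068383
So 1068383·(-1327194) ≡ 1 (mod 8876677), giving 1068383⁻¹ ≡ 7549483.
x ≡ 1068383⁻¹·1269317 ≡ 7549483·1269317 ≡ 3607916 (mod 8876677).

3607916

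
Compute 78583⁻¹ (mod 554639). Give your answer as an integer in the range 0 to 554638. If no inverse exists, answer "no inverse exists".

172914

Extended Euclidean algorithm:
554639 = 7*78583 + 4558
78583 = 17*4558 + 1097
4558 = 4*1097 + 170
1097 = 6*170 + 77
170 = 2*77 + 16
77 = 4*16 + 13
16 = 1*13 + 3
13 = 4*3 + 1
3 = 3*1 + 0
Since gcd(78583, 554639) = 1, back-substitute to write 1 as a combination:
1 = 13 − 4·3
1 = −4·16 + 5·13
1 = 5·77 − 24·16
1 = −24·170 + 53·77
1 = 53·1097 − 342·170
1 = −342·4558 + 1421·1097
1 = 1421·78583 − 24499·4558
1 = −24499·554639 + 172914·78583
So 78583·172914 ≡ 1 (mod 554639).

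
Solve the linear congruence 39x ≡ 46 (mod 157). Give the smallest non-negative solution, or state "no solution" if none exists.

130

First find gcd(39, 157):
157 = 4*39 + 1
39 = 39*1 + 0
gcd = 1, so a unique solution mod 157 exists.
Back-substitute for the Bézout coefficients:
1 = 157 − 4·39
So 39·(-4) ≡ 1 (mod 157), giving 39⁻¹ ≡ 153.
x ≡ 39⁻¹·46 ≡ 153·46 ≡ 130 (mod 157).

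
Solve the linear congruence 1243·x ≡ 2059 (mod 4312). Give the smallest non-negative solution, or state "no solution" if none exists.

no solution

gcd(1243, 4312):
4312 = 3·1243 + 583
1243 = 2·583 + 77
583 = 7·77 + 44
77 = 1·44 + 33
44 = 1·33 + 11
33 = 3·11 + 0
gcd = 11, but 11 ∤ 2059, so the congruence has no solution.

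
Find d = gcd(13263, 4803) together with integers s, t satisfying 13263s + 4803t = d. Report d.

3

Apply Euclid's algorithm to 13263 and 4803:
13263 = 2·4803 + 3657
4803 = 1·3657 + 1146
3657 = 3·1146 + 219
1146 = 5·219 + 51
219 = 4·51 + 15
51 = 3·15 + 6
15 = 2·6 + 3
6 = 2·3 + 0
gcd(13263, 4803) = 3.
Back-substituting:
3 = 15 − 2·6
3 = −2·51 + 7·15
3 = 7·219 − 30·51
3 = −30·1146 + 157·219
3 = 157·3657 − 501·1146
3 = −501·4803 + 658·3657
3 = 658·13263 − 1817·4803
So 3 = (658)·13263 + (-1817)·4803.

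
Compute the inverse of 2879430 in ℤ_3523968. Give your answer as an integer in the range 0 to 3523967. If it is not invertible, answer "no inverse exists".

Euclidean algorithm on 3523968, 2879430:
3523968 = 1×2879430 + 644538
2879430 = 4×644538 + 301278
644538 = 2×301278 + 41982
301278 = 7×41982 + 7404
41982 = 5×7404 + 4962
7404 = 1×4962 + 2442
4962 = 2×2442 + 78
2442 = 31×78 + 24
78 = 3×24 + 6
24 = 4×6 + 0
The gcd is 6, not 1, hence no inverse exists.

no inverse exists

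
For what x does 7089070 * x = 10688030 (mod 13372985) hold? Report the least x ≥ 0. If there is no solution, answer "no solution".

1304580

First find gcd(7089070, 13372985):
13372985 = 1*7089070 + 6283915
7089070 = 1*6283915 + 805155
6283915 = 7*805155 + 647830
805155 = 1*647830 + 157325
647830 = 4*157325 + 18530
157325 = 8*18530 + 9085
18530 = 2*9085 + 360
9085 = 25*360 + 85
360 = 4*85 + 20
85 = 4*20 + 5
20 = 4*5 + 0
gcd = 5 and 5 | 10688030, so solutions exist. Divide through by 5: 1417814x ≡ 2137606 (mod 2674597).
Now find 1417814⁻¹ mod 2674597:
2674597 = 1×1417814 + 1256783
1417814 = 1×1256783 + 161031
1256783 = 7×161031 + 129566
161031 = 1×129566 + 31465
129566 = 4×31465 + 3706
31465 = 8×3706 + 1817
3706 = 2×1817 + 72
1817 = 25×72 + 17
72 = 4×17 + 4
17 = 4×4 + 1
4 = 4×1 + 0
Back-substitute:
1 = 17 − 4·4
1 = −4·72 + 17·17
1 = 17·1817 − 429·72
1 = −429·3706 + 875·1817
1 = 875·31465 − 7429·3706
1 = −7429·129566 + 30591·31465
1 = 30591·161031 − 38020·129566
1 = −38020·1256783 + 296731·161031
1 = 296731·1417814 − 334751·1256783
1 = −334751·2674597 + 631482·1417814
So 1417814⁻¹ ≡ 631482 (mod 2674597).
Then x ≡ 631482·2137606 ≡ 1304580 (mod 2674597); the smallest non-negative solution is x = 1304580.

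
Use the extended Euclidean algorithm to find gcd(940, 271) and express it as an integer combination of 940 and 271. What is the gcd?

1

Euclidean algorithm:
940 = 3×271 + 127
271 = 2×127 + 17
127 = 7×17 + 8
17 = 2×8 + 1
8 = 8×1 + 0
gcd(940, 271) = 1.
Working backward:
1 = 17 − 2·8
1 = −2·127 + 15·17
1 = 15·271 − 32·127
1 = −32·940 + 111·271
So 1 = (-32)·940 + (111)·271.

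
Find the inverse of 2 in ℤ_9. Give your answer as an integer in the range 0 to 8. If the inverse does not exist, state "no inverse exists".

5

Apply the Euclidean algorithm to 9 and 2:
9 = 4×2 + 1
2 = 2×1 + 0
Since gcd(2, 9) = 1, back-substitute to write 1 as a combination:
1 = 9 − 4·2
Thus 2·(-4) ≡ 1 (mod 9); reducing, -4 mod 9 = 5.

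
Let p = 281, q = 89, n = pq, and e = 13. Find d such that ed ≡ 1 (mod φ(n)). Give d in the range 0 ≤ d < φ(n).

φ(n) = (p−1)(q−1) = 280·88 = 24640.
Need d with 13·d ≡ 1 (mod 24640). Apply the extended Euclidean algorithm:
24640 = 1895×13 + 5
13 = 2×5 + 3
5 = 1×3 + 2
3 = 1×2 + 1
2 = 2×1 + 0
Back-substitute:
1 = 3 − 2
1 = −5 + 2·3
1 = 2·13 − 5·5
1 = −5·24640 + 9477·13
So 13·9477 ≡ 1 (mod 24640), hence d = 9477.

9477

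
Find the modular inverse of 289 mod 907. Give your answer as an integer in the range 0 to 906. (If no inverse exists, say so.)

204

Apply the Euclidean algorithm to 907 and 289:
907 = 3·289 + 40
289 = 7·40 + 9
40 = 4·9 + 4
9 = 2·4 + 1
4 = 4·1 + 0
The gcd is 1. Working backward:
1 = 9 − 2·4
1 = −2·40 + 9·9
1 = 9·289 − 65·40
1 = −65·907 + 204·289
So 289·204 ≡ 1 (mod 907).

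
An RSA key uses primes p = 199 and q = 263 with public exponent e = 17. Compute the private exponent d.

φ(n) = (p−1)(q−1) = 198·262 = 51876.
Need d with 17·d ≡ 1 (mod 51876). Apply the extended Euclidean algorithm:
51876 = 3051×17 + 9
17 = 1×9 + 8
9 = 1×8 + 1
8 = 8×1 + 0
Back-substitute:
1 = 9 − 8
1 = −17 + 2·9
1 = 2·51876 − 6103·17
So 17·(-6103) ≡ 1 (mod 51876), hence d ≡ -6103 ≡ 45773 (mod 51876).

45773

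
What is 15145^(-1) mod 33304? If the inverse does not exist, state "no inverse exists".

Apply the Euclidean algorithm to 33304 and 15145:
33304 = 2×15145 + 3014
15145 = 5×3014 + 75
3014 = 40×75 + 14
75 = 5×14 + 5
14 = 2×5 + 4
5 = 1×4 + 1
4 = 4×1 + 0
The gcd is 1. Working backward:
1 = 5 − 4
1 = −14 + 3·5
1 = 3·75 − 16·14
1 = −16·3014 + 643·75
1 = 643·15145 − 3231·3014
1 = −3231·33304 + 7105·15145
So 15145·7105 ≡ 1 (mod 33304).

7105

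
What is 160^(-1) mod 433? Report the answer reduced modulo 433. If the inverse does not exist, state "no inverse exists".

gcd(433, 160) by repeated division:
433 = 2·160 + 113
160 = 1·113 + 47
113 = 2·47 + 19
47 = 2·19 + 9
19 = 2·9 + 1
9 = 9·1 + 0
The gcd is 1. Working backward:
1 = 19 − 2·9
1 = −2·47 + 5·19
1 = 5·113 − 12·47
1 = −12·160 + 17·113
1 = 17·433 − 46·160
Thus 160·(-46) ≡ 1 (mod 433); reducing, -46 mod 433 = 387.

387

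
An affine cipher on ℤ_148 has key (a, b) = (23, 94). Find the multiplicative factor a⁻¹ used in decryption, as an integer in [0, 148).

103

Run Euclid on (148, 23):
148 = 6*23 + 10
23 = 2*10 + 3
10 = 3*3 + 1
3 = 3*1 + 0
gcd = 1, so the inverse exists. Back-substitute:
1 = 10 − 3·3
1 = −3·23 + 7·10
1 = 7·148 − 45·23
Hence 23⁻¹ ≡ -45 ≡ 103 (mod 148).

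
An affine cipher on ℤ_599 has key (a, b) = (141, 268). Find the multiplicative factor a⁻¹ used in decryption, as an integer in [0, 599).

17

Extended Euclidean algorithm:
599 = 4·141 + 35
141 = 4·35 + 1
35 = 35·1 + 0
Since gcd(141, 599) = 1, back-substitute to write 1 as a combination:
1 = 141 − 4·35
1 = −4·599 + 17·141
So 141·17 ≡ 1 (mod 599).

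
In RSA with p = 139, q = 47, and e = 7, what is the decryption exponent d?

φ(n) = (p−1)(q−1) = 138·46 = 6348.
Need d with 7·d ≡ 1 (mod 6348). Apply the extended Euclidean algorithm:
6348 = 906×7 + 6
7 = 1×6 + 1
6 = 6×1 + 0
Back-substitute:
1 = 7 − 6
1 = −6348 + 907·7
So 7·907 ≡ 1 (mod 6348), hence d = 907.

907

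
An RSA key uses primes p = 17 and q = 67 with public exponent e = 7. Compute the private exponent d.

151

φ(n) = (p−1)(q−1) = 16·66 = 1056.
Need d with 7·d ≡ 1 (mod 1056). Apply the extended Euclidean algorithm:
1056 = 150*7 + 6
7 = 1*6 + 1
6 = 6*1 + 0
Back-substitute:
1 = 7 − 6
1 = −1056 + 151·7
So 7·151 ≡ 1 (mod 1056), hence d = 151.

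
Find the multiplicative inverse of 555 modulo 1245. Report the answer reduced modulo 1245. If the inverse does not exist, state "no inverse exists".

no inverse exists

Euclidean algorithm on 1245, 555:
1245 = 2·555 + 135
555 = 4·135 + 15
135 = 9·15 + 0
The gcd is 15, not 1, hence no inverse exists.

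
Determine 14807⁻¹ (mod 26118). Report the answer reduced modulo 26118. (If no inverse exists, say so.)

3713

gcd(26118, 14807) by repeated division:
26118 = 1×14807 + 11311
14807 = 1×11311 + 3496
11311 = 3×3496 + 823
3496 = 4×823 + 204
823 = 4×204 + 7
204 = 29×7 + 1
7 = 7×1 + 0
gcd = 1, so the inverse exists. Back-substitute:
1 = 204 − 29·7
1 = −29·823 + 117·204
1 = 117·3496 − 497·823
1 = −497·11311 + 1608·3496
1 = 1608·14807 − 2105·11311
1 = −2105·26118 + 3713·14807
So 14807·3713 ≡ 1 (mod 26118).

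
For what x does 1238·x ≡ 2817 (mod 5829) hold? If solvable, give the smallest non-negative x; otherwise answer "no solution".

1137

First find gcd(1238, 5829):
5829 = 4·1238 + 877
1238 = 1·877 + 361
877 = 2·361 + 155
361 = 2·155 + 51
155 = 3·51 + 2
51 = 25·2 + 1
2 = 2·1 + 0
gcd = 1, so a unique solution mod 5829 exists.
Back-substitute for the Bézout coefficients:
1 = 51 − 25·2
1 = −25·155 + 76·51
1 = 76·361 − 177·155
1 = −177·877 + 430·361
1 = 430·1238 − 607·877
1 = −607·5829 + 2858·1238
So 1238·(2858) ≡ 1 (mod 5829), giving 1238⁻¹ ≡ 2858.
x ≡ 1238⁻¹·2817 ≡ 2858·2817 ≡ 1137 (mod 5829).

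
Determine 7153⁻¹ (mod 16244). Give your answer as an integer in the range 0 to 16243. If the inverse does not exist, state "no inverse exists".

Run Euclid on (16244, 7153):
16244 = 2*7153 + 1938
7153 = 3*1938 + 1339
1938 = 1*1339 + 599
1339 = 2*599 + 141
599 = 4*141 + 35
141 = 4*35 + 1
35 = 35*1 + 0
The gcd is 1. Working backward:
1 = 141 − 4·35
1 = −4·599 + 17·141
1 = 17·1339 − 38·599
1 = −38·1938 + 55·1339
1 = 55·7153 − 203·1938
1 = −203·16244 + 461·7153
So 7153·461 ≡ 1 (mod 16244).

461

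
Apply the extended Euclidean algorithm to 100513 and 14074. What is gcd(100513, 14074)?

1

Euclidean algorithm:
100513 = 7*14074 + 1995
14074 = 7*1995 + 109
1995 = 18*109 + 33
109 = 3*33 + 10
33 = 3*10 + 3
10 = 3*3 + 1
3 = 3*1 + 0
gcd(100513, 14074) = 1.
Express as a combination:
1 = 10 − 3·3
1 = −3·33 + 10·10
1 = 10·109 − 33·33
1 = −33·1995 + 604·109
1 = 604·14074 − 4261·1995
1 = −4261·100513 + 30431·14074
So 1 = (-4261)·100513 + (30431)·14074.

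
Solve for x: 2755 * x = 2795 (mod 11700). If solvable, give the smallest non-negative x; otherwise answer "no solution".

689

First find gcd(2755, 11700):
11700 = 4*2755 + 680
2755 = 4*680 + 35
680 = 19*35 + 15
35 = 2*15 + 5
15 = 3*5 + 0
gcd = 5 and 5 | 2795, so solutions exist. Divide through by 5: 551x ≡ 559 (mod 2340).
Now find 551⁻¹ mod 2340:
2340 = 4×551 + 136
551 = 4×136 + 7
136 = 19×7 + 3
7 = 2×3 + 1
3 = 3×1 + 0
Back-substitute:
1 = 7 − 2·3
1 = −2·136 + 39·7
1 = 39·551 − 158·136
1 = −158·2340 + 671·551
So 551⁻¹ ≡ 671 (mod 2340).
Then x ≡ 671·559 ≡ 689 (mod 2340); the smallest non-negative solution is x = 689.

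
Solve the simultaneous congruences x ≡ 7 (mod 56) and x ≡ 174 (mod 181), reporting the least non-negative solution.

2527

Write x = 7 + 56·k. Then 56·k ≡ 174 − 7 ≡ 167 (mod 181).
Need 56⁻¹ mod 181. Extended Euclid on (181, 56):
181 = 3×56 + 13
56 = 4×13 + 4
13 = 3×4 + 1
4 = 4×1 + 0
Back-substitute:
1 = 13 − 3·4
1 = −3·56 + 13·13
1 = 13·181 − 42·56
56⁻¹ ≡ 139 (mod 181), so k ≡ 139·167 ≡ 45 (mod 181).
x = 7 + 56·45 = 2527.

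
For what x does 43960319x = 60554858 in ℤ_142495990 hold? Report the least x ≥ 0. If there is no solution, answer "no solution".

First find gcd(43960319, 142495990):
142495990 = 3·43960319 + 10615033
43960319 = 4·10615033 + 1500187
10615033 = 7·1500187 + 113724
1500187 = 13·113724 + 21775
113724 = 5·21775 + 4849
21775 = 4·4849 + 2379
4849 = 2·2379 + 91
2379 = 26·91 + 13
91 = 7·13 + 0
gcd = 13 and 13 | 60554858, so solutions exist. Divide through by 13: 3381563x ≡ 4658066 (mod 10961230).
Now find 3381563⁻¹ mod 10961230:
10961230 = 3*3381563 + 816541
3381563 = 4*816541 + 115399
816541 = 7*115399 + 8748
115399 = 13*8748 + 1675
8748 = 5*1675 + 373
1675 = 4*373 + 183
373 = 2*183 + 7
183 = 26*7 + 1
7 = 7*1 + 0
Back-substitute:
1 = 183 − 26·7
1 = −26·373 + 53·183
1 = 53·1675 − 238·373
1 = −238·8748 + 1243·1675
1 = 1243·115399 − 16397·8748
1 = −16397·816541 + 116022·115399
1 = 116022·3381563 − 480485·816541
1 = −480485·10961230 + 1557477·3381563
So 3381563⁻¹ ≡ 1557477 (mod 10961230).
Then x ≡ 1557477·4658066 ≡ 9049222 (mod 10961230); the smallest non-negative solution is x = 9049222.

9049222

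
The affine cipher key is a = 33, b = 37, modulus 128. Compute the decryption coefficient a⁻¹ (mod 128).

97

Run Euclid on (128, 33):
128 = 3·33 + 29
33 = 1·29 + 4
29 = 7·4 + 1
4 = 4·1 + 0
The gcd is 1. Working backward:
1 = 29 − 7·4
1 = −7·33 + 8·29
1 = 8·128 − 31·33
Thus 33·(-31) ≡ 1 (mod 128); reducing, -31 mod 128 = 97.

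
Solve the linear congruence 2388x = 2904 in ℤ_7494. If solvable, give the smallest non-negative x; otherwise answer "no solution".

723

First find gcd(2388, 7494):
7494 = 3*2388 + 330
2388 = 7*330 + 78
330 = 4*78 + 18
78 = 4*18 + 6
18 = 3*6 + 0
gcd = 6 and 6 | 2904, so solutions exist. Divide through by 6: 398x ≡ 484 (mod 1249).
Now find 398⁻¹ mod 1249:
1249 = 3·398 + 55
398 = 7·55 + 13
55 = 4·13 + 3
13 = 4·3 + 1
3 = 3·1 + 0
Back-substitute:
1 = 13 − 4·3
1 = −4·55 + 17·13
1 = 17·398 − 123·55
1 = −123·1249 + 386·398
So 398⁻¹ ≡ 386 (mod 1249).
Then x ≡ 386·484 ≡ 723 (mod 1249); the smallest non-negative solution is x = 723.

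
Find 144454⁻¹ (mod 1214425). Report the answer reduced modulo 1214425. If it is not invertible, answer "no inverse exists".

169544

Apply the Euclidean algorithm to 1214425 and 144454:
1214425 = 8·144454 + 58793
144454 = 2·58793 + 26868
58793 = 2·26868 + 5057
26868 = 5·5057 + 1583
5057 = 3·1583 + 308
1583 = 5·308 + 43
308 = 7·43 + 7
43 = 6·7 + 1
7 = 7·1 + 0
Since gcd(144454, 1214425) = 1, back-substitute to write 1 as a combination:
1 = 43 − 6·7
1 = −6·308 + 43·43
1 = 43·1583 − 221·308
1 = −221·5057 + 706·1583
1 = 706·26868 − 3751·5057
1 = −3751·58793 + 8208·26868
1 = 8208·144454 − 20167·58793
1 = −20167·1214425 + 169544·144454
So 144454·169544 ≡ 1 (mod 1214425).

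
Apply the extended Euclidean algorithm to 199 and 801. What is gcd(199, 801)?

1

Euclidean algorithm:
801 = 4×199 + 5
199 = 39×5 + 4
5 = 1×4 + 1
4 = 4×1 + 0
gcd(199, 801) = 1.
Express as a combination:
1 = 5 − 4
1 = −199 + 40·5
1 = 40·801 − 161·199
So 1 = (40)·801 + (-161)·199.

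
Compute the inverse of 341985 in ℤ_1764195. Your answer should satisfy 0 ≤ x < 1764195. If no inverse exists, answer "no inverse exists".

no inverse exists

Euclidean algorithm on 1764195, 341985:
1764195 = 5*341985 + 54270
341985 = 6*54270 + 16365
54270 = 3*16365 + 5175
16365 = 3*5175 + 840
5175 = 6*840 + 135
840 = 6*135 + 30
135 = 4*30 + 15
30 = 2*15 + 0
gcd(341985, 1764195) = 15 ≠ 1, so 341985 has no multiplicative inverse modulo 1764195.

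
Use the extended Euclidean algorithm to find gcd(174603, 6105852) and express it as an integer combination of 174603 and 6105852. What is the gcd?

Repeated division:
6105852 = 34·174603 + 169350
174603 = 1·169350 + 5253
169350 = 32·5253 + 1254
5253 = 4·1254 + 237
1254 = 5·237 + 69
237 = 3·69 + 30
69 = 2·30 + 9
30 = 3·9 + 3
9 = 3·3 + 0
gcd(174603, 6105852) = 3.
Express as a combination:
3 = 30 − 3·9
3 = −3·69 + 7·30
3 = 7·237 − 24·69
3 = −24·1254 + 127·237
3 = 127·5253 − 532·1254
3 = −532·169350 + 17151·5253
3 = 17151·174603 − 17683·169350
3 = −17683·6105852 + 618373·174603
So 3 = (-17683)·6105852 + (618373)·174603.

3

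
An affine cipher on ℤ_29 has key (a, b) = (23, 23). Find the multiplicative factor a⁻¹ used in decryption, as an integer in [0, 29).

Apply the Euclidean algorithm to 29 and 23:
29 = 1×23 + 6
23 = 3×6 + 5
6 = 1×5 + 1
5 = 5×1 + 0
Since gcd(23, 29) = 1, back-substitute to write 1 as a combination:
1 = 6 − 5
1 = −23 + 4·6
1 = 4·29 − 5·23
So 23·(-5) ≡ 1 (mod 29), and -5 ≡ 24 (mod 29).

24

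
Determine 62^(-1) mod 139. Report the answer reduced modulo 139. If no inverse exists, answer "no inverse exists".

74

Run Euclid on (139, 62):
139 = 2×62 + 15
62 = 4×15 + 2
15 = 7×2 + 1
2 = 2×1 + 0
Since gcd(62, 139) = 1, back-substitute to write 1 as a combination:
1 = 15 − 7·2
1 = −7·62 + 29·15
1 = 29·139 − 65·62
So 62·(-65) ≡ 1 (mod 139), and -65 ≡ 74 (mod 139).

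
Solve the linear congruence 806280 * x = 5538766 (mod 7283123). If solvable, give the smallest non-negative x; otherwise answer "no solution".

74782

First find gcd(806280, 7283123):
7283123 = 9*806280 + 26603
806280 = 30*26603 + 8190
26603 = 3*8190 + 2033
8190 = 4*2033 + 58
2033 = 35*58 + 3
58 = 19*3 + 1
3 = 3*1 + 0
gcd = 1, so a unique solution mod 7283123 exists.
Back-substitute for the Bézout coefficients:
1 = 58 − 19·3
1 = −19·2033 + 666·58
1 = 666·8190 − 2683·2033
1 = −2683·26603 + 8715·8190
1 = 8715·806280 − 264133·26603
1 = −264133·7283123 + 2385912·806280
So 806280·(2385912) ≡ 1 (mod 7283123), giving 806280⁻¹ ≡ 2385912.
x ≡ 806280⁻¹·5538766 ≡ 2385912·5538766 ≡ 74782 (mod 7283123).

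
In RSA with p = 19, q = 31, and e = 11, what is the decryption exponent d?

491

φ(n) = (p−1)(q−1) = 18·30 = 540.
Need d with 11·d ≡ 1 (mod 540). Apply the extended Euclidean algorithm:
540 = 49·11 + 1
11 = 11·1 + 0
Back-substitute:
1 = 540 − 49·11
So 11·(-49) ≡ 1 (mod 540), hence d ≡ -49 ≡ 491 (mod 540).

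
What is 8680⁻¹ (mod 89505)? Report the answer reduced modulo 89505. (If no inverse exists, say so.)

Euclidean algorithm on 89505, 8680:
89505 = 10×8680 + 2705
8680 = 3×2705 + 565
2705 = 4×565 + 445
565 = 1×445 + 120
445 = 3×120 + 85
120 = 1×85 + 35
85 = 2×35 + 15
35 = 2×15 + 5
15 = 3×5 + 0
Since gcd = 5 > 1, 8680 is not a unit mod 89505.

no inverse exists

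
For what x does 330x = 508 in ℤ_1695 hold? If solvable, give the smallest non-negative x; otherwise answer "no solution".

no solution

gcd(330, 1695):
1695 = 5×330 + 45
330 = 7×45 + 15
45 = 3×15 + 0
gcd = 15, but 15 ∤ 508, so the congruence has no solution.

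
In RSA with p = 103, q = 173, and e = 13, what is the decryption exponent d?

φ(n) = (p−1)(q−1) = 102·172 = 17544.
Need d with 13·d ≡ 1 (mod 17544). Apply the extended Euclidean algorithm:
17544 = 1349·13 + 7
13 = 1·7 + 6
7 = 1·6 + 1
6 = 6·1 + 0
Back-substitute:
1 = 7 − 6
1 = −13 + 2·7
1 = 2·17544 − 2699·13
So 13·(-2699) ≡ 1 (mod 17544), hence d ≡ -2699 ≡ 14845 (mod 17544).

14845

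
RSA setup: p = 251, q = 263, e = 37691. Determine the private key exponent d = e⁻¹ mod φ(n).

φ(n) = (p−1)(q−1) = 250·262 = 65500.
Need d with 37691·d ≡ 1 (mod 65500). Apply the extended Euclidean algorithm:
65500 = 1·37691 + 27809
37691 = 1·27809 + 9882
27809 = 2·9882 + 8045
9882 = 1·8045 + 1837
8045 = 4·1837 + 697
1837 = 2·697 + 443
697 = 1·443 + 254
443 = 1·254 + 189
254 = 1·189 + 65
189 = 2·65 + 59
65 = 1·59 + 6
59 = 9·6 + 5
6 = 1·5 + 1
5 = 5·1 + 0
Back-substitute:
1 = 6 − 5
1 = −59 + 10·6
1 = 10·65 − 11·59
1 = −11·189 + 32·65
1 = 32·254 − 43·189
1 = −43·443 + 75·254
1 = 75·697 − 118·443
1 = −118·1837 + 311·697
1 = 311·8045 − 1362·1837
1 = −1362·9882 + 1673·8045
1 = 1673·27809 − 4708·9882
1 = −4708·37691 + 6381·27809
1 = 6381·65500 − 11089·37691
So 37691·(-11089) ≡ 1 (mod 65500), hence d ≡ -11089 ≡ 54411 (mod 65500).

54411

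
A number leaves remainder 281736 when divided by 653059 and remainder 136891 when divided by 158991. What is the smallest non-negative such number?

Write x = 281736 + 653059·k. Then 653059·k ≡ 136891 − 281736 ≡ 14146 (mod 158991).
Need 653059⁻¹ mod 158991. Extended Euclid on (158991, 17095):
158991 = 9·17095 + 5136
17095 = 3·5136 + 1687
5136 = 3·1687 + 75
1687 = 22·75 + 37
75 = 2·37 + 1
37 = 37·1 + 0
Back-substitute:
1 = 75 − 2·37
1 = −2·1687 + 45·75
1 = 45·5136 − 137·1687
1 = −137·17095 + 456·5136
1 = 456·158991 − 4241·17095
653059⁻¹ ≡ 154750 (mod 158991), so k ≡ 154750·14146 ≡ 105412 (mod 158991).
x = 281736 + 653059·105412 = 68840537044.

68840537044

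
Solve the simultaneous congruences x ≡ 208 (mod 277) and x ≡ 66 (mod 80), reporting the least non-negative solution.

Write x = 208 + 277·k. Then 277·k ≡ 66 − 208 ≡ 18 (mod 80).
Need 277⁻¹ mod 80. Extended Euclid on (80, 37):
80 = 2*37 + 6
37 = 6*6 + 1
6 = 6*1 + 0
Back-substitute:
1 = 37 − 6·6
1 = −6·80 + 13·37
277⁻¹ ≡ 13 (mod 80), so k ≡ 13·18 ≡ 74 (mod 80).
x = 208 + 277·74 = 20706.

20706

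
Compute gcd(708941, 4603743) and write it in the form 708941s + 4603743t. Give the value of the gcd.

1

Apply Euclid's algorithm to 4603743 and 708941:
4603743 = 6·708941 + 350097
708941 = 2·350097 + 8747
350097 = 40·8747 + 217
8747 = 40·217 + 67
217 = 3·67 + 16
67 = 4·16 + 3
16 = 5·3 + 1
3 = 3·1 + 0
gcd(708941, 4603743) = 1.
Back-substituting:
1 = 16 − 5·3
1 = −5·67 + 21·16
1 = 21·217 − 68·67
1 = −68·8747 + 2741·217
1 = 2741·350097 − 109708·8747
1 = −109708·708941 + 222157·350097
1 = 222157·4603743 − 1442650·708941
So 1 = (222157)·4603743 + (-1442650)·708941.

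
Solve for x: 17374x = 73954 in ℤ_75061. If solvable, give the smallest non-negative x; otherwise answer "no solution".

gcd(17374, 75061):
75061 = 4×17374 + 5565
17374 = 3×5565 + 679
5565 = 8×679 + 133
679 = 5×133 + 14
133 = 9×14 + 7
14 = 2×7 + 0
gcd = 7, but 7 ∤ 73954, so the congruence has no solution.

no solution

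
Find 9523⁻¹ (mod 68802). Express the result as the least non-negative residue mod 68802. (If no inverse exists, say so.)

gcd(68802, 9523) by repeated division:
68802 = 7×9523 + 2141
9523 = 4×2141 + 959
2141 = 2×959 + 223
959 = 4×223 + 67
223 = 3×67 + 22
67 = 3×22 + 1
22 = 22×1 + 0
The gcd is 1. Working backward:
1 = 67 − 3·22
1 = −3·223 + 10·67
1 = 10·959 − 43·223
1 = −43·2141 + 96·959
1 = 96·9523 − 427·2141
1 = −427·68802 + 3085·9523
So 9523·3085 ≡ 1 (mod 68802).

3085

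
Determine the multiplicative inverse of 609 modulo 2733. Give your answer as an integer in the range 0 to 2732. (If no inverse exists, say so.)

Euclidean algorithm on 2733, 609:
2733 = 4×609 + 297
609 = 2×297 + 15
297 = 19×15 + 12
15 = 1×12 + 3
12 = 4×3 + 0
gcd(609, 2733) = 3 ≠ 1, so 609 has no multiplicative inverse modulo 2733.

no inverse exists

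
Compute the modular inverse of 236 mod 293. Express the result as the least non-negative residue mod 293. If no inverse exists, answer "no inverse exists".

257

Run Euclid on (293, 236):
293 = 1·236 + 57
236 = 4·57 + 8
57 = 7·8 + 1
8 = 8·1 + 0
gcd = 1, so the inverse exists. Back-substitute:
1 = 57 − 7·8
1 = −7·236 + 29·57
1 = 29·293 − 36·236
So 236·(-36) ≡ 1 (mod 293), and -36 ≡ 257 (mod 293).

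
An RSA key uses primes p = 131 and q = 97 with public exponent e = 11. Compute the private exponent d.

φ(n) = (p−1)(q−1) = 130·96 = 12480.
Need d with 11·d ≡ 1 (mod 12480). Apply the extended Euclidean algorithm:
12480 = 1134×11 + 6
11 = 1×6 + 5
6 = 1×5 + 1
5 = 5×1 + 0
Back-substitute:
1 = 6 − 5
1 = −11 + 2·6
1 = 2·12480 − 2269·11
So 11·(-2269) ≡ 1 (mod 12480), hence d ≡ -2269 ≡ 10211 (mod 12480).

10211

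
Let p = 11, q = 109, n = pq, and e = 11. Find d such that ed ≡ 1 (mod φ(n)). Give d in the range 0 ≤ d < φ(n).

491

φ(n) = (p−1)(q−1) = 10·108 = 1080.
Need d with 11·d ≡ 1 (mod 1080). Apply the extended Euclidean algorithm:
1080 = 98·11 + 2
11 = 5·2 + 1
2 = 2·1 + 0
Back-substitute:
1 = 11 − 5·2
1 = −5·1080 + 491·11
So 11·491 ≡ 1 (mod 1080), hence d = 491.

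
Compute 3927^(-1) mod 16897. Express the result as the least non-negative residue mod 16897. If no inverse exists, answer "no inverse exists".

11781

Extended Euclidean algorithm:
16897 = 4·3927 + 1189
3927 = 3·1189 + 360
1189 = 3·360 + 109
360 = 3·109 + 33
109 = 3·33 + 10
33 = 3·10 + 3
10 = 3·3 + 1
3 = 3·1 + 0
gcd = 1, so the inverse exists. Back-substitute:
1 = 10 − 3·3
1 = −3·33 + 10·10
1 = 10·109 − 33·33
1 = −33·360 + 109·109
1 = 109·1189 − 360·360
1 = −360·3927 + 1189·1189
1 = 1189·16897 − 5116·3927
Thus 3927·(-5116) ≡ 1 (mod 16897); reducing, -5116 mod 16897 = 11781.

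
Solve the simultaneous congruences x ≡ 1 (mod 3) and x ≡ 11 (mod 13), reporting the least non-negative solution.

Write x = 1 + 3·k. Then 3·k ≡ 11 − 1 ≡ 10 (mod 13).
Need 3⁻¹ mod 13. Extended Euclid on (13, 3):
13 = 4·3 + 1
3 = 3·1 + 0
Back-substitute:
1 = 13 − 4·3
3⁻¹ ≡ 9 (mod 13), so k ≡ 9·10 ≡ 12 (mod 13).
x = 1 + 3·12 = 37.

37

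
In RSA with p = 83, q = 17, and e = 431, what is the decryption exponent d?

φ(n) = (p−1)(q−1) = 82·16 = 1312.
Need d with 431·d ≡ 1 (mod 1312). Apply the extended Euclidean algorithm:
1312 = 3·431 + 19
431 = 22·19 + 13
19 = 1·13 + 6
13 = 2·6 + 1
6 = 6·1 + 0
Back-substitute:
1 = 13 − 2·6
1 = −2·19 + 3·13
1 = 3·431 − 68·19
1 = −68·1312 + 207·431
So 431·207 ≡ 1 (mod 1312), hence d = 207.

207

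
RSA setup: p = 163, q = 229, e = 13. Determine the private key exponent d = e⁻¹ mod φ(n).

11365

φ(n) = (p−1)(q−1) = 162·228 = 36936.
Need d with 13·d ≡ 1 (mod 36936). Apply the extended Euclidean algorithm:
36936 = 2841×13 + 3
13 = 4×3 + 1
3 = 3×1 + 0
Back-substitute:
1 = 13 − 4·3
1 = −4·36936 + 11365·13
So 13·11365 ≡ 1 (mod 36936), hence d = 11365.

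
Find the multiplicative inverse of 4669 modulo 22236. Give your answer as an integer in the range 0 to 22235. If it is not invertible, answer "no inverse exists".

9925

Apply the Euclidean algorithm to 22236 and 4669:
22236 = 4*4669 + 3560
4669 = 1*3560 + 1109
3560 = 3*1109 + 233
1109 = 4*233 + 177
233 = 1*177 + 56
177 = 3*56 + 9
56 = 6*9 + 2
9 = 4*2 + 1
2 = 2*1 + 0
Since gcd(4669, 22236) = 1, back-substitute to write 1 as a combination:
1 = 9 − 4·2
1 = −4·56 + 25·9
1 = 25·177 − 79·56
1 = −79·233 + 104·177
1 = 104·1109 − 495·233
1 = −495·3560 + 1589·1109
1 = 1589·4669 − 2084·3560
1 = −2084·22236 + 9925·4669
So 4669·9925 ≡ 1 (mod 22236).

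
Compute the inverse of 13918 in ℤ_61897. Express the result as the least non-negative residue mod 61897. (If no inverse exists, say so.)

Apply the Euclidean algorithm to 61897 and 13918:
61897 = 4·13918 + 6225
13918 = 2·6225 + 1468
6225 = 4·1468 + 353
1468 = 4·353 + 56
353 = 6·56 + 17
56 = 3·17 + 5
17 = 3·5 + 2
5 = 2·2 + 1
2 = 2·1 + 0
gcd = 1, so the inverse exists. Back-substitute:
1 = 5 − 2·2
1 = −2·17 + 7·5
1 = 7·56 − 23·17
1 = −23·353 + 145·56
1 = 145·1468 − 603·353
1 = −603·6225 + 2557·1468
1 = 2557·13918 − 5717·6225
1 = −5717·61897 + 25425·13918
So 13918·25425 ≡ 1 (mod 61897).

25425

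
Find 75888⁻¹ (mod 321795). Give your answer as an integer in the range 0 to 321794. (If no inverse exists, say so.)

no inverse exists

Compute gcd(75888, 321795):
321795 = 4*75888 + 18243
75888 = 4*18243 + 2916
18243 = 6*2916 + 747
2916 = 3*747 + 675
747 = 1*675 + 72
675 = 9*72 + 27
72 = 2*27 + 18
27 = 1*18 + 9
18 = 2*9 + 0
The gcd is 9, not 1, hence no inverse exists.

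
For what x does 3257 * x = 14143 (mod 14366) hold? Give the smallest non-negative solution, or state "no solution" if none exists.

2395

First find gcd(3257, 14366):
14366 = 4×3257 + 1338
3257 = 2×1338 + 581
1338 = 2×581 + 176
581 = 3×176 + 53
176 = 3×53 + 17
53 = 3×17 + 2
17 = 8×2 + 1
2 = 2×1 + 0
gcd = 1, so a unique solution mod 14366 exists.
Back-substitute for the Bézout coefficients:
1 = 17 − 8·2
1 = −8·53 + 25·17
1 = 25·176 − 83·53
1 = −83·581 + 274·176
1 = 274·1338 − 631·581
1 = −631·3257 + 1536·1338
1 = 1536·14366 − 6775·3257
So 3257·(-6775) ≡ 1 (mod 14366), giving 3257⁻¹ ≡ 7591.
x ≡ 3257⁻¹·14143 ≡ 7591·14143 ≡ 2395 (mod 14366).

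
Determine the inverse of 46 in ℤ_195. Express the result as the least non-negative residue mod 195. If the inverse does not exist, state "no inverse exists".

106

Apply the Euclidean algorithm to 195 and 46:
195 = 4·46 + 11
46 = 4·11 + 2
11 = 5·2 + 1
2 = 2·1 + 0
Since gcd(46, 195) = 1, back-substitute to write 1 as a combination:
1 = 11 − 5·2
1 = −5·46 + 21·11
1 = 21·195 − 89·46
So 46·(-89) ≡ 1 (mod 195), and -89 ≡ 106 (mod 195).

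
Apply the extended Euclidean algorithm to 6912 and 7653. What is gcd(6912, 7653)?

3

Euclidean algorithm:
7653 = 1*6912 + 741
6912 = 9*741 + 243
741 = 3*243 + 12
243 = 20*12 + 3
12 = 4*3 + 0
gcd(6912, 7653) = 3.
Back-substituting:
3 = 243 − 20·12
3 = −20·741 + 61·243
3 = 61·6912 − 569·741
3 = −569·7653 + 630·6912
So 3 = (-569)·7653 + (630)·6912.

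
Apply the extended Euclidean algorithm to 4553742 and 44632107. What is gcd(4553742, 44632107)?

3

Euclidean algorithm:
44632107 = 9*4553742 + 3648429
4553742 = 1*3648429 + 905313
3648429 = 4*905313 + 27177
905313 = 33*27177 + 8472
27177 = 3*8472 + 1761
8472 = 4*1761 + 1428
1761 = 1*1428 + 333
1428 = 4*333 + 96
333 = 3*96 + 45
96 = 2*45 + 6
45 = 7*6 + 3
6 = 2*3 + 0
gcd(4553742, 44632107) = 3.
Express as a combination:
3 = 45 − 7·6
3 = −7·96 + 15·45
3 = 15·333 − 52·96
3 = −52·1428 + 223·333
3 = 223·1761 − 275·1428
3 = −275·8472 + 1323·1761
3 = 1323·27177 − 4244·8472
3 = −4244·905313 + 141375·27177
3 = 141375·3648429 − 569744·905313
3 = −569744·4553742 + 711119·3648429
3 = 711119·44632107 − 6969815·4553742
So 3 = (711119)·44632107 + (-6969815)·4553742.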